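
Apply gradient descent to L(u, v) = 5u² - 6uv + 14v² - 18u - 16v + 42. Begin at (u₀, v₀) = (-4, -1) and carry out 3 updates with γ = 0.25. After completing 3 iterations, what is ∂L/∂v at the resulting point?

1066.5

∇L = (10u - 6v - 18, -6u + 28v - 16)
Step 1: at (-4, -1), ∇L = (-52, -20) → (-4, -1) − 0.25·(-52, -20) = (9, 4)
Step 2: at (9, 4), ∇L = (48, 42) → (9, 4) − 0.25·(48, 42) = (-3, -6.5)
Step 3: at (-3, -6.5), ∇L = (-9, -180) → (-3, -6.5) − 0.25·(-9, -180) = (-0.75, 38.5)
∂L/∂v at (-0.75, 38.5) = 1066.5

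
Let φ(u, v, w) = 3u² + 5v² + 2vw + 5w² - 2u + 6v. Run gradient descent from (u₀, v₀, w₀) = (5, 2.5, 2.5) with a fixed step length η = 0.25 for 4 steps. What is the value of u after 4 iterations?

∇φ = (6u - 2, 10v + 2w + 6, 2v + 10w)
Step 1: at (5, 2.5, 2.5), ∇φ = (28, 36, 30) → (5, 2.5, 2.5) − 0.25·(28, 36, 30) = (-2, -6.5, -5)
Step 2: at (-2, -6.5, -5), ∇φ = (-14, -69, -63) → (-2, -6.5, -5) − 0.25·(-14, -69, -63) = (1.5, 10.75, 10.75)
Step 3: at (1.5, 10.75, 10.75), ∇φ = (7, 135, 129) → (1.5, 10.75, 10.75) − 0.25·(7, 135, 129) = (-0.25, -23, -21.5)
Step 4: at (-0.25, -23, -21.5), ∇φ = (-3.5, -267, -261) → (-0.25, -23, -21.5) − 0.25·(-3.5, -267, -261) = (0.625, 43.75, 43.75)
u = 0.625

0.625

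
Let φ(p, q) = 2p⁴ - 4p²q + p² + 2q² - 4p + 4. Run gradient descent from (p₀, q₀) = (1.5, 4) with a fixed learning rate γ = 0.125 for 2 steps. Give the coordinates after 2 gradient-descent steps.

∇φ = (8p³ - 8pq + 2p - 4, -4p² + 4q)
(p₁, q₁) = (1.5, 4) − 0.125·(-22, 7) = (4.25, 3.125)
(p₂, q₂) = (4.25, 3.125) − 0.125·(512.375, -59.75) = (-59.796875, 10.59375)

(-59.796875, 10.59375)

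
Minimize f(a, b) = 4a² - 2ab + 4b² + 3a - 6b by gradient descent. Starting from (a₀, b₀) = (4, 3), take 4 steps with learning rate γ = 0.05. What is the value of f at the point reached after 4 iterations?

1.28869654

∇f = (8a - 2b + 3, -2a + 8b - 6)
Step 1: at (4, 3), ∇f = (29, 10) → (4, 3) − 0.05·(29, 10) = (2.55, 2.5)
Step 2: at (2.55, 2.5), ∇f = (18.4, 8.9) → (2.55, 2.5) − 0.05·(18.4, 8.9) = (1.63, 2.055)
Step 3: at (1.63, 2.055), ∇f = (11.93, 7.18) → (1.63, 2.055) − 0.05·(11.93, 7.18) = (1.0335, 1.696)
Step 4: at (1.0335, 1.696), ∇f = (7.876, 5.501) → (1.0335, 1.696) − 0.05·(7.876, 5.501) = (0.6397, 1.42095)
f(0.6397, 1.42095) = 1.28869654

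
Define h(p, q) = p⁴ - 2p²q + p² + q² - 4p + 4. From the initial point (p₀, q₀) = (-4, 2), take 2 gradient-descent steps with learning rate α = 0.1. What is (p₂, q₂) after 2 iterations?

∇h = (4p³ - 4pq + 2p - 4, -2p² + 2q)
Step 1: at (-4, 2), ∇h = (-236, -28) → (-4, 2) − 0.1·(-236, -28) = (19.6, 4.8)
Step 2: at (19.6, 4.8), ∇h = (29777.024, -758.72) → (19.6, 4.8) − 0.1·(29777.024, -758.72) = (-2958.1024, 80.672)

(-2958.1024, 80.672)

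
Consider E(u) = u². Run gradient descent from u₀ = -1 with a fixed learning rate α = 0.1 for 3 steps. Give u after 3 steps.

E′(u) = 2u
u₁ = -1 − 0.1·(-2) = -0.8
u₂ = -0.8 − 0.1·(-1.6) = -0.64
u₃ = -0.64 − 0.1·(-1.28) = -0.512

-0.512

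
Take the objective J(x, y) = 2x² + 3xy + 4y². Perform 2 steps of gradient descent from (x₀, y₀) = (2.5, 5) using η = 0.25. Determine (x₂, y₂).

∇J = (4x + 3y, 3x + 8y)
(x₁, y₁) = (2.5, 5) − 0.25·(25, 47.5) = (-3.75, -6.875)
(x₂, y₂) = (-3.75, -6.875) − 0.25·(-35.625, -66.25) = (5.15625, 9.6875)

(5.15625, 9.6875)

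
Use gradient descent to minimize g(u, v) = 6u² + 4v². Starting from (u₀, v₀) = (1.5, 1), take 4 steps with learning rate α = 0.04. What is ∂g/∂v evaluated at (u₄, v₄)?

1.71051008

∇g = (12u, 8v)
Step 1: at (1.5, 1), ∇g = (18, 8) → (1.5, 1) − 0.04·(18, 8) = (0.78, 0.68)
Step 2: at (0.78, 0.68), ∇g = (9.36, 5.44) → (0.78, 0.68) − 0.04·(9.36, 5.44) = (0.4056, 0.4624)
Step 3: at (0.4056, 0.4624), ∇g = (4.8672, 3.6992) → (0.4056, 0.4624) − 0.04·(4.8672, 3.6992) = (0.210912, 0.314432)
Step 4: at (0.210912, 0.314432), ∇g = (2.530944, 2.515456) → (0.210912, 0.314432) − 0.04·(2.530944, 2.515456) = (0.10967424, 0.21381376)
∂g/∂v at (0.10967424, 0.21381376) = 1.71051008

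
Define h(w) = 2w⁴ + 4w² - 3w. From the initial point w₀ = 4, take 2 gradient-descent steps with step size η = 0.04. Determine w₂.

1744.61495808

h′(w) = 8w³ + 8w - 3
w₁ = 4 − 0.04·541 = -17.64
w₂ = -17.64 − 0.04·(-44056.373952) = 1744.61495808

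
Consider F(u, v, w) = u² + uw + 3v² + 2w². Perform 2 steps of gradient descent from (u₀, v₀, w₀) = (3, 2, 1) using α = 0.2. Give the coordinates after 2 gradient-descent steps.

(1.04, 0.08, -0.4)

∇F = (2u + w, 6v, u + 4w)
Step 1: at (3, 2, 1), ∇F = (7, 12, 7) → (3, 2, 1) − 0.2·(7, 12, 7) = (1.6, -0.4, -0.4)
Step 2: at (1.6, -0.4, -0.4), ∇F = (2.8, -2.4, 0) → (1.6, -0.4, -0.4) − 0.2·(2.8, -2.4, 0) = (1.04, 0.08, -0.4)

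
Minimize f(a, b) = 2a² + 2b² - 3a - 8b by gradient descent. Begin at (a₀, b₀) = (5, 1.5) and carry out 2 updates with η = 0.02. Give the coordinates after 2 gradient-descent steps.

∇f = (4a - 3, 4b - 8)
Step 1: at (5, 1.5), ∇f = (17, -2) → (5, 1.5) − 0.02·(17, -2) = (4.66, 1.54)
Step 2: at (4.66, 1.54), ∇f = (15.64, -1.84) → (4.66, 1.54) − 0.02·(15.64, -1.84) = (4.3472, 1.5768)

(4.3472, 1.5768)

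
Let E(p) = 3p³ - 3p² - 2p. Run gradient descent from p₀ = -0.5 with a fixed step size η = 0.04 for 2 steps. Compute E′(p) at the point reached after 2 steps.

E′(p) = 9p² - 6p - 2
Step 1: E′(-0.5) = 3.25; p₁ = -0.5 − 0.04·3.25 = -0.63
Step 2: E′(-0.63) = 5.3521; p₂ = -0.63 − 0.04·5.3521 = -0.844084
E′(p) at (-0.844084) = 9.476804191504

9.476804191504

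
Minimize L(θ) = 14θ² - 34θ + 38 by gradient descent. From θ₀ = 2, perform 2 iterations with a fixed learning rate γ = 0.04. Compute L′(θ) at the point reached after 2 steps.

L′(θ) = 28θ - 34
θ₁ = 2 − 0.04·22 = 1.12
θ₂ = 1.12 − 0.04·(-2.64) = 1.2256
L′(θ) at (1.2256) = 0.3168

0.3168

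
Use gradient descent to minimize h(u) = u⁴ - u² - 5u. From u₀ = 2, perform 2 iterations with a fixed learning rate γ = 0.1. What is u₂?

0.1508

h′(u) = 4u³ - 2u - 5
u₁ = 2 − 0.1·23 = -0.3
u₂ = -0.3 − 0.1·(-4.508) = 0.1508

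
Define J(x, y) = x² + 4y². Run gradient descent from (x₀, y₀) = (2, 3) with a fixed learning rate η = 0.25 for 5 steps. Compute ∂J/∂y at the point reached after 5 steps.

-24

∇J = (2x, 8y)
(x₁, y₁) = (2, 3) − 0.25·(4, 24) = (1, -3)
(x₂, y₂) = (1, -3) − 0.25·(2, -24) = (0.5, 3)
(x₃, y₃) = (0.5, 3) − 0.25·(1, 24) = (0.25, -3)
(x₄, y₄) = (0.25, -3) − 0.25·(0.5, -24) = (0.125, 3)
(x₅, y₅) = (0.125, 3) − 0.25·(0.25, 24) = (0.0625, -3)
∂J/∂y at (0.0625, -3) = -24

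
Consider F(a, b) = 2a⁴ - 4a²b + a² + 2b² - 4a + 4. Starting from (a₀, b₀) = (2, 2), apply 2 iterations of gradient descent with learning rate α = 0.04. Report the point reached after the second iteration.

(1.23748864, 2.031744)

∇F = (8a³ - 8ab + 2a - 4, -4a² + 4b)
(a₁, b₁) = (2, 2) − 0.04·(32, -8) = (0.72, 2.32)
(a₂, b₂) = (0.72, 2.32) − 0.04·(-12.937216, 7.2064) = (1.23748864, 2.031744)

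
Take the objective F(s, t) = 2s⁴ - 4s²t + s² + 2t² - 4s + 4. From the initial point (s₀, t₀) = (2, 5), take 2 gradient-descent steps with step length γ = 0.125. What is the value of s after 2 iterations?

∇F = (8s³ - 8st + 2s - 4, -4s² + 4t)
(s₁, t₁) = (2, 5) − 0.125·(-16, 4) = (4, 4.5)
(s₂, t₂) = (4, 4.5) − 0.125·(372, -46) = (-42.5, 10.25)
s = -42.5

-42.5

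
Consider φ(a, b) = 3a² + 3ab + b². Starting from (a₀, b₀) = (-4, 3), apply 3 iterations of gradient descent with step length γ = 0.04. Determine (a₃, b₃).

(-2.665984, 3.474432)

∇φ = (6a + 3b, 3a + 2b)
(a₁, b₁) = (-4, 3) − 0.04·(-15, -6) = (-3.4, 3.24)
(a₂, b₂) = (-3.4, 3.24) − 0.04·(-10.68, -3.72) = (-2.9728, 3.3888)
(a₃, b₃) = (-2.9728, 3.3888) − 0.04·(-7.6704, -2.1408) = (-2.665984, 3.474432)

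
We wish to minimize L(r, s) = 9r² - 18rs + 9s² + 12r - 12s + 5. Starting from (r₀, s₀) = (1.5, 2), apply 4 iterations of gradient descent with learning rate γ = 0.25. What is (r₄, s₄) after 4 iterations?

(342.75, -339.25)

∇L = (18r - 18s + 12, -18r + 18s - 12)
(r₁, s₁) = (1.5, 2) − 0.25·(3, -3) = (0.75, 2.75)
(r₂, s₂) = (0.75, 2.75) − 0.25·(-24, 24) = (6.75, -3.25)
(r₃, s₃) = (6.75, -3.25) − 0.25·(192, -192) = (-41.25, 44.75)
(r₄, s₄) = (-41.25, 44.75) − 0.25·(-1536, 1536) = (342.75, -339.25)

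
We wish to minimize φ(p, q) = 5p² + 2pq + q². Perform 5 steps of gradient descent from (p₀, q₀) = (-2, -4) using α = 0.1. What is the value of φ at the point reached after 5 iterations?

1.7157558272

∇φ = (10p + 2q, 2p + 2q)
(p₁, q₁) = (-2, -4) − 0.1·(-28, -12) = (0.8, -2.8)
(p₂, q₂) = (0.8, -2.8) − 0.1·(2.4, -4) = (0.56, -2.4)
(p₃, q₃) = (0.56, -2.4) − 0.1·(0.8, -3.68) = (0.48, -2.032)
(p₄, q₄) = (0.48, -2.032) − 0.1·(0.736, -3.104) = (0.4064, -1.7216)
(p₅, q₅) = (0.4064, -1.7216) − 0.1·(0.6208, -2.6304) = (0.34432, -1.45856)
φ(0.34432, -1.45856) = 1.7157558272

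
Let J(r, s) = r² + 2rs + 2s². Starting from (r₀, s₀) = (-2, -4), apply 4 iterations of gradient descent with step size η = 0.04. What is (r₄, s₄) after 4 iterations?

(-0.6128896, -1.66642688)

∇J = (2r + 2s, 2r + 4s)
(r₁, s₁) = (-2, -4) − 0.04·(-12, -20) = (-1.52, -3.2)
(r₂, s₂) = (-1.52, -3.2) − 0.04·(-9.44, -15.84) = (-1.1424, -2.5664)
(r₃, s₃) = (-1.1424, -2.5664) − 0.04·(-7.4176, -12.5504) = (-0.845696, -2.064384)
(r₄, s₄) = (-0.845696, -2.064384) − 0.04·(-5.82016, -9.948928) = (-0.6128896, -1.66642688)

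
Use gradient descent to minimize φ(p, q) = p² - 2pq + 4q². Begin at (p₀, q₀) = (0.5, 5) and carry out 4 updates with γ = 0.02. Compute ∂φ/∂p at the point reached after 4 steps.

-3.13917696

∇φ = (2p - 2q, -2p + 8q)
Step 1: at (0.5, 5), ∇φ = (-9, 39) → (0.5, 5) − 0.02·(-9, 39) = (0.68, 4.22)
Step 2: at (0.68, 4.22), ∇φ = (-7.08, 32.4) → (0.68, 4.22) − 0.02·(-7.08, 32.4) = (0.8216, 3.572)
Step 3: at (0.8216, 3.572), ∇φ = (-5.5008, 26.9328) → (0.8216, 3.572) − 0.02·(-5.5008, 26.9328) = (0.931616, 3.033344)
Step 4: at (0.931616, 3.033344), ∇φ = (-4.203456, 22.40352) → (0.931616, 3.033344) − 0.02·(-4.203456, 22.40352) = (1.01568512, 2.5852736)
∂φ/∂p at (1.01568512, 2.5852736) = -3.13917696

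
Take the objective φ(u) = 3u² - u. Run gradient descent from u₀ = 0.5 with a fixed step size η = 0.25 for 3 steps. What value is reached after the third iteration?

φ′(u) = 6u - 1
u₁ = 0.5 − 0.25·2 = 0
u₂ = 0 − 0.25·(-1) = 0.25
u₃ = 0.25 − 0.25·0.5 = 0.125

0.125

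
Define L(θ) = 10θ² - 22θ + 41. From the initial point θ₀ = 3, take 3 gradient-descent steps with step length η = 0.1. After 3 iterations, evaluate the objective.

65

L′(θ) = 20θ - 22
θ₁ = 3 − 0.1·38 = -0.8
θ₂ = -0.8 − 0.1·(-38) = 3
θ₃ = 3 − 0.1·38 = -0.8
L(-0.8) = 65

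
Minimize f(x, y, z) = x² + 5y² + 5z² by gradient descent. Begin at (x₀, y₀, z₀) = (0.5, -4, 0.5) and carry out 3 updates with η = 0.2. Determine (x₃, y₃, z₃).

∇f = (2x, 10y, 10z)
Step 1: at (0.5, -4, 0.5), ∇f = (1, -40, 5) → (0.5, -4, 0.5) − 0.2·(1, -40, 5) = (0.3, 4, -0.5)
Step 2: at (0.3, 4, -0.5), ∇f = (0.6, 40, -5) → (0.3, 4, -0.5) − 0.2·(0.6, 40, -5) = (0.18, -4, 0.5)
Step 3: at (0.18, -4, 0.5), ∇f = (0.36, -40, 5) → (0.18, -4, 0.5) − 0.2·(0.36, -40, 5) = (0.108, 4, -0.5)

(0.108, 4, -0.5)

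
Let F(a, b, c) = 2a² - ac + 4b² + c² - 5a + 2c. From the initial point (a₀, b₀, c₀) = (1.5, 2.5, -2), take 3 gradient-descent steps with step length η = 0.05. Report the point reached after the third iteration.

(1.15725, 0.54, -1.5455625)

∇F = (4a - c - 5, 8b, -a + 2c + 2)
(a₁, b₁, c₁) = (1.5, 2.5, -2) − 0.05·(3, 20, -3.5) = (1.35, 1.5, -1.825)
(a₂, b₂, c₂) = (1.35, 1.5, -1.825) − 0.05·(2.225, 12, -3) = (1.23875, 0.9, -1.675)
(a₃, b₃, c₃) = (1.23875, 0.9, -1.675) − 0.05·(1.63, 7.2, -2.58875) = (1.15725, 0.54, -1.5455625)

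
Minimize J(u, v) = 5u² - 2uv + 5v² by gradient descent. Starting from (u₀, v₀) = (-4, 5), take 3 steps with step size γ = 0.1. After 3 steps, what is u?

∇J = (10u - 2v, -2u + 10v)
Step 1: at (-4, 5), ∇J = (-50, 58) → (-4, 5) − 0.1·(-50, 58) = (1, -0.8)
Step 2: at (1, -0.8), ∇J = (11.6, -10) → (1, -0.8) − 0.1·(11.6, -10) = (-0.16, 0.2)
Step 3: at (-0.16, 0.2), ∇J = (-2, 2.32) → (-0.16, 0.2) − 0.1·(-2, 2.32) = (0.04, -0.032)
u = 0.04

0.04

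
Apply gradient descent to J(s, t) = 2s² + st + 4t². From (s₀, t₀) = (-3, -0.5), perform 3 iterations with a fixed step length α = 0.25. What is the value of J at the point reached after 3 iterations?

8.0322265625

∇J = (4s + t, s + 8t)
Step 1: at (-3, -0.5), ∇J = (-12.5, -7) → (-3, -0.5) − 0.25·(-12.5, -7) = (0.125, 1.25)
Step 2: at (0.125, 1.25), ∇J = (1.75, 10.125) → (0.125, 1.25) − 0.25·(1.75, 10.125) = (-0.3125, -1.28125)
Step 3: at (-0.3125, -1.28125), ∇J = (-2.53125, -10.5625) → (-0.3125, -1.28125) − 0.25·(-2.53125, -10.5625) = (0.3203125, 1.359375)
J(0.3203125, 1.359375) = 8.0322265625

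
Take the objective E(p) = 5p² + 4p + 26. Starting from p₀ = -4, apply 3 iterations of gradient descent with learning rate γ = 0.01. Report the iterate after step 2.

E′(p) = 10p + 4
Step 1: E′(-4) = -36; p₁ = -4 − 0.01·(-36) = -3.64
Step 2: E′(-3.64) = -32.4; p₂ = -3.64 − 0.01·(-32.4) = -3.316

-3.316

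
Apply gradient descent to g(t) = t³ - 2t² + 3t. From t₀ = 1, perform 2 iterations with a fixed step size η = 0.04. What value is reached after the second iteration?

0.845632

g′(t) = 3t² - 4t + 3
t₁ = 1 − 0.04·2 = 0.92
t₂ = 0.92 − 0.04·1.8592 = 0.845632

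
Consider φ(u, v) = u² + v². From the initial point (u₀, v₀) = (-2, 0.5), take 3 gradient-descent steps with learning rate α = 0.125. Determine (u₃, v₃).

∇φ = (2u, 2v)
(u₁, v₁) = (-2, 0.5) − 0.125·(-4, 1) = (-1.5, 0.375)
(u₂, v₂) = (-1.5, 0.375) − 0.125·(-3, 0.75) = (-1.125, 0.28125)
(u₃, v₃) = (-1.125, 0.28125) − 0.125·(-2.25, 0.5625) = (-0.84375, 0.2109375)

(-0.84375, 0.2109375)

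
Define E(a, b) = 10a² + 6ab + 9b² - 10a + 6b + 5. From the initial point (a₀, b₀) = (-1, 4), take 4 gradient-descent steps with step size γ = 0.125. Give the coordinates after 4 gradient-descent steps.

∇E = (20a + 6b - 10, 6a + 18b + 6)
Step 1: at (-1, 4), ∇E = (-6, 72) → (-1, 4) − 0.125·(-6, 72) = (-0.25, -5)
Step 2: at (-0.25, -5), ∇E = (-45, -85.5) → (-0.25, -5) − 0.125·(-45, -85.5) = (5.375, 5.6875)
Step 3: at (5.375, 5.6875), ∇E = (131.625, 140.625) → (5.375, 5.6875) − 0.125·(131.625, 140.625) = (-11.078125, -11.890625)
Step 4: at (-11.078125, -11.890625), ∇E = (-302.90625, -274.5) → (-11.078125, -11.890625) − 0.125·(-302.90625, -274.5) = (26.78515625, 22.421875)

(26.78515625, 22.421875)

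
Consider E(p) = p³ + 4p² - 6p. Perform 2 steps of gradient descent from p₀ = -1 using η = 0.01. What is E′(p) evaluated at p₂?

E′(p) = 3p² + 8p - 6
p₁ = -1 − 0.01·(-11) = -0.89
p₂ = -0.89 − 0.01·(-10.7437) = -0.782563
E′(p) at (-0.782563) = -10.423289453093

-10.423289453093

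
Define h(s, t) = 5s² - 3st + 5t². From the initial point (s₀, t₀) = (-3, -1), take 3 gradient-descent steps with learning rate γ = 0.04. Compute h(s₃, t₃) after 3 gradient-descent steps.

∇h = (10s - 3t, -3s + 10t)
Step 1: at (-3, -1), ∇h = (-27, -1) → (-3, -1) − 0.04·(-27, -1) = (-1.92, -0.96)
Step 2: at (-1.92, -0.96), ∇h = (-16.32, -3.84) → (-1.92, -0.96) − 0.04·(-16.32, -3.84) = (-1.2672, -0.8064)
Step 3: at (-1.2672, -0.8064), ∇h = (-10.2528, -4.2624) → (-1.2672, -0.8064) − 0.04·(-10.2528, -4.2624) = (-0.857088, -0.635904)
h(-0.857088, -0.635904) = 4.059791622144

4.059791622144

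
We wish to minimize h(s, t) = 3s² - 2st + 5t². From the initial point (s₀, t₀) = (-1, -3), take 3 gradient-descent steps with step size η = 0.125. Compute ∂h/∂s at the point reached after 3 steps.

∇h = (6s - 2t, -2s + 10t)
Step 1: at (-1, -3), ∇h = (0, -28) → (-1, -3) − 0.125·(0, -28) = (-1, 0.5)
Step 2: at (-1, 0.5), ∇h = (-7, 7) → (-1, 0.5) − 0.125·(-7, 7) = (-0.125, -0.375)
Step 3: at (-0.125, -0.375), ∇h = (0, -3.5) → (-0.125, -0.375) − 0.125·(0, -3.5) = (-0.125, 0.0625)
∂h/∂s at (-0.125, 0.0625) = -0.875

-0.875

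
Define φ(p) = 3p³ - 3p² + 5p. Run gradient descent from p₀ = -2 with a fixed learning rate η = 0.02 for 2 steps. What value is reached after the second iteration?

φ′(p) = 9p² - 6p + 5
Step 1: φ′(-2) = 53; p₁ = -2 − 0.02·53 = -3.06
Step 2: φ′(-3.06) = 107.6324; p₂ = -3.06 − 0.02·107.6324 = -5.212648

-5.212648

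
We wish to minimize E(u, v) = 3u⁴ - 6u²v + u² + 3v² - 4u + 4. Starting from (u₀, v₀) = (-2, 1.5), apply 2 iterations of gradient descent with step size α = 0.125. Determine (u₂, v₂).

∇E = (12u³ - 12uv + 2u - 4, -6u² + 6v)
Step 1: at (-2, 1.5), ∇E = (-68, -15) → (-2, 1.5) − 0.125·(-68, -15) = (6.5, 3.375)
Step 2: at (6.5, 3.375), ∇E = (3041.25, -233.25) → (6.5, 3.375) − 0.125·(3041.25, -233.25) = (-373.65625, 32.53125)

(-373.65625, 32.53125)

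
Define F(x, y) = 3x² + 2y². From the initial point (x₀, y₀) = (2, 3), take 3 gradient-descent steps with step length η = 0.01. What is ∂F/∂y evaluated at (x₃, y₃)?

10.616832

∇F = (6x, 4y)
Step 1: at (2, 3), ∇F = (12, 12) → (2, 3) − 0.01·(12, 12) = (1.88, 2.88)
Step 2: at (1.88, 2.88), ∇F = (11.28, 11.52) → (1.88, 2.88) − 0.01·(11.28, 11.52) = (1.7672, 2.7648)
Step 3: at (1.7672, 2.7648), ∇F = (10.6032, 11.0592) → (1.7672, 2.7648) − 0.01·(10.6032, 11.0592) = (1.661168, 2.654208)
∂F/∂y at (1.661168, 2.654208) = 10.616832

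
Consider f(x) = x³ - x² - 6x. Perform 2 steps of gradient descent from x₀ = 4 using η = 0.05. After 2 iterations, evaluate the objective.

-7.920290122875

f′(x) = 3x² - 2x - 6
x₁ = 4 − 0.05·34 = 2.3
x₂ = 2.3 − 0.05·5.27 = 2.0365
f(2.0365) = -7.920290122875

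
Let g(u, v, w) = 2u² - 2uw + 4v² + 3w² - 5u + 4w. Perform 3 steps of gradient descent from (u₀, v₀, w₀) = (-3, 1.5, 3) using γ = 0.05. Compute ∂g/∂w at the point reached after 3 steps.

6.31

∇g = (4u - 2w - 5, 8v, -2u + 6w + 4)
(u₁, v₁, w₁) = (-3, 1.5, 3) − 0.05·(-23, 12, 28) = (-1.85, 0.9, 1.6)
(u₂, v₂, w₂) = (-1.85, 0.9, 1.6) − 0.05·(-15.6, 7.2, 17.3) = (-1.07, 0.54, 0.735)
(u₃, v₃, w₃) = (-1.07, 0.54, 0.735) − 0.05·(-10.75, 4.32, 10.55) = (-0.5325, 0.324, 0.2075)
∂g/∂w at (-0.5325, 0.324, 0.2075) = 6.31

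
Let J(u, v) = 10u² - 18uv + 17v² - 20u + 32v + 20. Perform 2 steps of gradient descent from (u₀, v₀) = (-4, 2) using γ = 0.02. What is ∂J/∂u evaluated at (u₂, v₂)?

∇J = (20u - 18v - 20, -18u + 34v + 32)
(u₁, v₁) = (-4, 2) − 0.02·(-136, 172) = (-1.28, -1.44)
(u₂, v₂) = (-1.28, -1.44) − 0.02·(-19.68, 6.08) = (-0.8864, -1.5616)
∂J/∂u at (-0.8864, -1.5616) = -9.6192

-9.6192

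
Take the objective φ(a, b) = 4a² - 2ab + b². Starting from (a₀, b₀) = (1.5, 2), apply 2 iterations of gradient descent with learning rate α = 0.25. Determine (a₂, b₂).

∇φ = (8a - 2b, -2a + 2b)
Step 1: at (1.5, 2), ∇φ = (8, 1) → (1.5, 2) − 0.25·(8, 1) = (-0.5, 1.75)
Step 2: at (-0.5, 1.75), ∇φ = (-7.5, 4.5) → (-0.5, 1.75) − 0.25·(-7.5, 4.5) = (1.375, 0.625)

(1.375, 0.625)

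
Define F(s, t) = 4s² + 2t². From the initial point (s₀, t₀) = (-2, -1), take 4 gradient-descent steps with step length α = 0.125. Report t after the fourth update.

∇F = (8s, 4t)
Step 1: at (-2, -1), ∇F = (-16, -4) → (-2, -1) − 0.125·(-16, -4) = (0, -0.5)
Step 2: at (0, -0.5), ∇F = (0, -2) → (0, -0.5) − 0.125·(0, -2) = (0, -0.25)
Step 3: at (0, -0.25), ∇F = (0, -1) → (0, -0.25) − 0.125·(0, -1) = (0, -0.125)
Step 4: at (0, -0.125), ∇F = (0, -0.5) → (0, -0.125) − 0.125·(0, -0.5) = (0, -0.0625)
t = -0.0625

-0.0625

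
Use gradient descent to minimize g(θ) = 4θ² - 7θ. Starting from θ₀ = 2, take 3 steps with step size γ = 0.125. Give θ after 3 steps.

0.875

g′(θ) = 8θ - 7
Step 1: g′(2) = 9; θ₁ = 2 − 0.125·9 = 0.875
Step 2: g′(0.875) = 0; θ₂ = 0.875 − 0.125·0 = 0.875
Step 3: g′(0.875) = 0; θ₃ = 0.875 − 0.125·0 = 0.875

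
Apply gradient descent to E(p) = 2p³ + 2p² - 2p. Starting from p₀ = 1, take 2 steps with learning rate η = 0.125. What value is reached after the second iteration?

E′(p) = 6p² + 4p - 2
Step 1: E′(1) = 8; p₁ = 1 − 0.125·8 = 0
Step 2: E′(0) = -2; p₂ = 0 − 0.125·(-2) = 0.25

0.25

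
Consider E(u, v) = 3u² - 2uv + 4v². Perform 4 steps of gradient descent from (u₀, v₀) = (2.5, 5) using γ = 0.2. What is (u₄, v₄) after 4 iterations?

(-0.796, 1.288)

∇E = (6u - 2v, -2u + 8v)
(u₁, v₁) = (2.5, 5) − 0.2·(5, 35) = (1.5, -2)
(u₂, v₂) = (1.5, -2) − 0.2·(13, -19) = (-1.1, 1.8)
(u₃, v₃) = (-1.1, 1.8) − 0.2·(-10.2, 16.6) = (0.94, -1.52)
(u₄, v₄) = (0.94, -1.52) − 0.2·(8.68, -14.04) = (-0.796, 1.288)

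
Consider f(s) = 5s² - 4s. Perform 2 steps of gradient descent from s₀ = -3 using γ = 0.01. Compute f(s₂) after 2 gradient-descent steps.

37.12258

f′(s) = 10s - 4
Step 1: f′(-3) = -34; s₁ = -3 − 0.01·(-34) = -2.66
Step 2: f′(-2.66) = -30.6; s₂ = -2.66 − 0.01·(-30.6) = -2.354
f(-2.354) = 37.12258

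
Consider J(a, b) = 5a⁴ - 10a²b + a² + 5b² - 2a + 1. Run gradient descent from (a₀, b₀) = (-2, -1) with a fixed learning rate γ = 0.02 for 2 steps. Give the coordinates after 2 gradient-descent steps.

∇J = (20a³ - 20ab + 2a - 2, -10a² + 10b)
(a₁, b₁) = (-2, -1) − 0.02·(-206, -50) = (2.12, 0)
(a₂, b₂) = (2.12, 0) − 0.02·(192.80256, -44.944) = (-1.7360512, 0.89888)

(-1.7360512, 0.89888)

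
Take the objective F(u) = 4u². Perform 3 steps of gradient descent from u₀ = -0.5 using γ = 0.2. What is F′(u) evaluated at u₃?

0.864

F′(u) = 8u
u₁ = -0.5 − 0.2·(-4) = 0.3
u₂ = 0.3 − 0.2·2.4 = -0.18
u₃ = -0.18 − 0.2·(-1.44) = 0.108
F′(u) at (0.108) = 0.864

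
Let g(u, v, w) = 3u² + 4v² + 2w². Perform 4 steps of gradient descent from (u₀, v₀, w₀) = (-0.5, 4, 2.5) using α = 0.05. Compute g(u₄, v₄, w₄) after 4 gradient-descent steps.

∇g = (6u, 8v, 4w)
Step 1: at (-0.5, 4, 2.5), ∇g = (-3, 32, 10) → (-0.5, 4, 2.5) − 0.05·(-3, 32, 10) = (-0.35, 2.4, 2)
Step 2: at (-0.35, 2.4, 2), ∇g = (-2.1, 19.2, 8) → (-0.35, 2.4, 2) − 0.05·(-2.1, 19.2, 8) = (-0.245, 1.44, 1.6)
Step 3: at (-0.245, 1.44, 1.6), ∇g = (-1.47, 11.52, 6.4) → (-0.245, 1.44, 1.6) − 0.05·(-1.47, 11.52, 6.4) = (-0.1715, 0.864, 1.28)
Step 4: at (-0.1715, 0.864, 1.28), ∇g = (-1.029, 6.912, 5.12) → (-0.1715, 0.864, 1.28) − 0.05·(-1.029, 6.912, 5.12) = (-0.12005, 0.5184, 1.024)
g(-0.12005, 0.5184, 1.024) = 3.2153422475

3.2153422475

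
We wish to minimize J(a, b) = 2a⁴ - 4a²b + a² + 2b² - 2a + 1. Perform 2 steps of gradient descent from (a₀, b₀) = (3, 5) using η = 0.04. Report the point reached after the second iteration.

(-2.3248, 4.8976)

∇J = (8a³ - 8ab + 2a - 2, -4a² + 4b)
(a₁, b₁) = (3, 5) − 0.04·(100, -16) = (-1, 5.64)
(a₂, b₂) = (-1, 5.64) − 0.04·(33.12, 18.56) = (-2.3248, 4.8976)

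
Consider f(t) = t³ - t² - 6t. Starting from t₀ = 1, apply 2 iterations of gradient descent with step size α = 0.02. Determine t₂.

1.1914

f′(t) = 3t² - 2t - 6
Step 1: f′(1) = -5; t₁ = 1 − 0.02·(-5) = 1.1
Step 2: f′(1.1) = -4.57; t₂ = 1.1 − 0.02·(-4.57) = 1.1914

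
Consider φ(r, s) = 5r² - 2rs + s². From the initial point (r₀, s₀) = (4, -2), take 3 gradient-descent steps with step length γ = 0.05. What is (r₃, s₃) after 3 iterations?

∇φ = (10r - 2s, -2r + 2s)
Step 1: at (4, -2), ∇φ = (44, -12) → (4, -2) − 0.05·(44, -12) = (1.8, -1.4)
Step 2: at (1.8, -1.4), ∇φ = (20.8, -6.4) → (1.8, -1.4) − 0.05·(20.8, -6.4) = (0.76, -1.08)
Step 3: at (0.76, -1.08), ∇φ = (9.76, -3.68) → (0.76, -1.08) − 0.05·(9.76, -3.68) = (0.272, -0.896)

(0.272, -0.896)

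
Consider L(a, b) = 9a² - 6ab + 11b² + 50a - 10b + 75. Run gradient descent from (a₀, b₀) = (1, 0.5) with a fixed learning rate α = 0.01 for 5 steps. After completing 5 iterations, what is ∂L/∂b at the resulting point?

6.553344

∇L = (18a - 6b + 50, -6a + 22b - 10)
(a₁, b₁) = (1, 0.5) − 0.01·(65, -5) = (0.35, 0.55)
(a₂, b₂) = (0.35, 0.55) − 0.01·(53, 0) = (-0.18, 0.55)
(a₃, b₃) = (-0.18, 0.55) − 0.01·(43.46, 3.18) = (-0.6146, 0.5182)
(a₄, b₄) = (-0.6146, 0.5182) − 0.01·(35.828, 5.088) = (-0.97288, 0.46732)
(a₅, b₅) = (-0.97288, 0.46732) − 0.01·(29.68424, 6.11832) = (-1.2697224, 0.4061368)
∂L/∂b at (-1.2697224, 0.4061368) = 6.553344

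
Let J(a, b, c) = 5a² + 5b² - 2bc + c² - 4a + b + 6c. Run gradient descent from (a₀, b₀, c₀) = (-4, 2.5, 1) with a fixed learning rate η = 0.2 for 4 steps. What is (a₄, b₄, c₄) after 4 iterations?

(-4, 2.4424, -3.3392)

∇J = (10a - 4, 10b - 2c + 1, -2b + 2c + 6)
Step 1: at (-4, 2.5, 1), ∇J = (-44, 24, 3) → (-4, 2.5, 1) − 0.2·(-44, 24, 3) = (4.8, -2.3, 0.4)
Step 2: at (4.8, -2.3, 0.4), ∇J = (44, -22.8, 11.4) → (4.8, -2.3, 0.4) − 0.2·(44, -22.8, 11.4) = (-4, 2.26, -1.88)
Step 3: at (-4, 2.26, -1.88), ∇J = (-44, 27.36, -2.28) → (-4, 2.26, -1.88) − 0.2·(-44, 27.36, -2.28) = (4.8, -3.212, -1.424)
Step 4: at (4.8, -3.212, -1.424), ∇J = (44, -28.272, 9.576) → (4.8, -3.212, -1.424) − 0.2·(44, -28.272, 9.576) = (-4, 2.4424, -3.3392)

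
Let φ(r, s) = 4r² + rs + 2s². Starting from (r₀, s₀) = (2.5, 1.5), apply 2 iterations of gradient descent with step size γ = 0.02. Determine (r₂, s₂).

(1.7122, 1.1822)

∇φ = (8r + s, r + 4s)
(r₁, s₁) = (2.5, 1.5) − 0.02·(21.5, 8.5) = (2.07, 1.33)
(r₂, s₂) = (2.07, 1.33) − 0.02·(17.89, 7.39) = (1.7122, 1.1822)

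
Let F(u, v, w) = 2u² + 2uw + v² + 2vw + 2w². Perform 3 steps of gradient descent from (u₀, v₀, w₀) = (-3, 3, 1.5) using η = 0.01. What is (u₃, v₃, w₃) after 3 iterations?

(-2.737152, 2.738892, 1.327092)

∇F = (4u + 2w, 2v + 2w, 2u + 2v + 4w)
(u₁, v₁, w₁) = (-3, 3, 1.5) − 0.01·(-9, 9, 6) = (-2.91, 2.91, 1.44)
(u₂, v₂, w₂) = (-2.91, 2.91, 1.44) − 0.01·(-8.76, 8.7, 5.76) = (-2.8224, 2.823, 1.3824)
(u₃, v₃, w₃) = (-2.8224, 2.823, 1.3824) − 0.01·(-8.5248, 8.4108, 5.5308) = (-2.737152, 2.738892, 1.327092)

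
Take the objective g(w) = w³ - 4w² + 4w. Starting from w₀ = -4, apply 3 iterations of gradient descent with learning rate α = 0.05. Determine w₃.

-101.7362134

g′(w) = 3w² - 8w + 4
w₁ = -4 − 0.05·84 = -8.2
w₂ = -8.2 − 0.05·271.32 = -21.766
w₃ = -21.766 − 0.05·1599.404268 = -101.7362134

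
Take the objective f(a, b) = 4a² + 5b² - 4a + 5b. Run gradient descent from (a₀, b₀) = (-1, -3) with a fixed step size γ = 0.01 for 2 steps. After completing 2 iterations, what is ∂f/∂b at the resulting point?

-20.25

∇f = (8a - 4, 10b + 5)
Step 1: at (-1, -3), ∇f = (-12, -25) → (-1, -3) − 0.01·(-12, -25) = (-0.88, -2.75)
Step 2: at (-0.88, -2.75), ∇f = (-11.04, -22.5) → (-0.88, -2.75) − 0.01·(-11.04, -22.5) = (-0.7696, -2.525)
∂f/∂b at (-0.7696, -2.525) = -20.25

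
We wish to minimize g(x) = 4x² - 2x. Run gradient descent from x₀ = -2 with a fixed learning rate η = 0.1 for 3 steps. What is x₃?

0.232

g′(x) = 8x - 2
Step 1: g′(-2) = -18; x₁ = -2 − 0.1·(-18) = -0.2
Step 2: g′(-0.2) = -3.6; x₂ = -0.2 − 0.1·(-3.6) = 0.16
Step 3: g′(0.16) = -0.72; x₃ = 0.16 − 0.1·(-0.72) = 0.232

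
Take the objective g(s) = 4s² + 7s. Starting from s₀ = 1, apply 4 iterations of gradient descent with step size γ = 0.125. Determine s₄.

g′(s) = 8s + 7
s₁ = 1 − 0.125·15 = -0.875
s₂ = -0.875 − 0.125·0 = -0.875
s₃ = -0.875 − 0.125·0 = -0.875
s₄ = -0.875 − 0.125·0 = -0.875

-0.875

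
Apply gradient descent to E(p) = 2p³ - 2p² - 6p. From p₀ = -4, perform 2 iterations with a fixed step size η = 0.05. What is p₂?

-36.807

E′(p) = 6p² - 4p - 6
Step 1: E′(-4) = 106; p₁ = -4 − 0.05·106 = -9.3
Step 2: E′(-9.3) = 550.14; p₂ = -9.3 − 0.05·550.14 = -36.807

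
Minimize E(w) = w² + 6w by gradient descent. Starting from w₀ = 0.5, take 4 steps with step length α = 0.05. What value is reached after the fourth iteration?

E′(w) = 2w + 6
w₁ = 0.5 − 0.05·7 = 0.15
w₂ = 0.15 − 0.05·6.3 = -0.165
w₃ = -0.165 − 0.05·5.67 = -0.4485
w₄ = -0.4485 − 0.05·5.103 = -0.70365

-0.70365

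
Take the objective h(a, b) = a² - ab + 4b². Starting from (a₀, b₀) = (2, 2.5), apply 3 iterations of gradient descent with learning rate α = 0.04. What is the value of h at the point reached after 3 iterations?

5.033601024

∇h = (2a - b, -a + 8b)
Step 1: at (2, 2.5), ∇h = (1.5, 18) → (2, 2.5) − 0.04·(1.5, 18) = (1.94, 1.78)
Step 2: at (1.94, 1.78), ∇h = (2.1, 12.3) → (1.94, 1.78) − 0.04·(2.1, 12.3) = (1.856, 1.288)
Step 3: at (1.856, 1.288), ∇h = (2.424, 8.448) → (1.856, 1.288) − 0.04·(2.424, 8.448) = (1.75904, 0.95008)
h(1.75904, 0.95008) = 5.033601024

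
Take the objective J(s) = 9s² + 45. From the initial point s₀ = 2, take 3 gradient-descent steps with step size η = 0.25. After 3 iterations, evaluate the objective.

J′(s) = 18s
s₁ = 2 − 0.25·36 = -7
s₂ = -7 − 0.25·(-126) = 24.5
s₃ = 24.5 − 0.25·441 = -85.75
J(-85.75) = 66222.5625

66222.5625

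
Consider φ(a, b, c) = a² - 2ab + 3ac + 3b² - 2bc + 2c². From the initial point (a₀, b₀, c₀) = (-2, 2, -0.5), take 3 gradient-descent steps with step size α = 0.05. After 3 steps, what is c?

0.596125

∇φ = (2a - 2b + 3c, -2a + 6b - 2c, 3a - 2b + 4c)
(a₁, b₁, c₁) = (-2, 2, -0.5) − 0.05·(-9.5, 17, -12) = (-1.525, 1.15, 0.1)
(a₂, b₂, c₂) = (-1.525, 1.15, 0.1) − 0.05·(-5.05, 9.75, -6.475) = (-1.2725, 0.6625, 0.42375)
(a₃, b₃, c₃) = (-1.2725, 0.6625, 0.42375) − 0.05·(-2.59875, 5.6725, -3.4475) = (-1.1425625, 0.378875, 0.596125)
c = 0.596125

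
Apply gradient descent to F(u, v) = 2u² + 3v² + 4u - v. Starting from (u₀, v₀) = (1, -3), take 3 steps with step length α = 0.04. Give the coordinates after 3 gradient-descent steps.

(0.185408, -1.223424)

∇F = (4u + 4, 6v - 1)
Step 1: at (1, -3), ∇F = (8, -19) → (1, -3) − 0.04·(8, -19) = (0.68, -2.24)
Step 2: at (0.68, -2.24), ∇F = (6.72, -14.44) → (0.68, -2.24) − 0.04·(6.72, -14.44) = (0.4112, -1.6624)
Step 3: at (0.4112, -1.6624), ∇F = (5.6448, -10.9744) → (0.4112, -1.6624) − 0.04·(5.6448, -10.9744) = (0.185408, -1.223424)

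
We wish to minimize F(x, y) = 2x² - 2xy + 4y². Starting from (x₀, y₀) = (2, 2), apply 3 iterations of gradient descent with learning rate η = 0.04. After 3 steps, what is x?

1.494912

∇F = (4x - 2y, -2x + 8y)
(x₁, y₁) = (2, 2) − 0.04·(4, 12) = (1.84, 1.52)
(x₂, y₂) = (1.84, 1.52) − 0.04·(4.32, 8.48) = (1.6672, 1.1808)
(x₃, y₃) = (1.6672, 1.1808) − 0.04·(4.3072, 6.112) = (1.494912, 0.93632)
x = 1.494912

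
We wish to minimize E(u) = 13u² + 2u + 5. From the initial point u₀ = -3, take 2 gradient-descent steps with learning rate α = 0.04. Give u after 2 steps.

-0.0816

E′(u) = 26u + 2
Step 1: E′(-3) = -76; u₁ = -3 − 0.04·(-76) = 0.04
Step 2: E′(0.04) = 3.04; u₂ = 0.04 − 0.04·3.04 = -0.0816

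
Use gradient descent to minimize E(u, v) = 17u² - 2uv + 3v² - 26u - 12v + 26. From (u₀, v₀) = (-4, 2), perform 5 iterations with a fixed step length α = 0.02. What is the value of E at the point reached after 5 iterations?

∇E = (34u - 2v - 26, -2u + 6v - 12)
Step 1: at (-4, 2), ∇E = (-166, 8) → (-4, 2) − 0.02·(-166, 8) = (-0.68, 1.84)
Step 2: at (-0.68, 1.84), ∇E = (-52.8, 0.4) → (-0.68, 1.84) − 0.02·(-52.8, 0.4) = (0.376, 1.832)
Step 3: at (0.376, 1.832), ∇E = (-16.88, -1.76) → (0.376, 1.832) − 0.02·(-16.88, -1.76) = (0.7136, 1.8672)
Step 4: at (0.7136, 1.8672), ∇E = (-5.472, -2.224) → (0.7136, 1.8672) − 0.02·(-5.472, -2.224) = (0.82304, 1.91168)
Step 5: at (0.82304, 1.91168), ∇E = (-1.84, -2.176) → (0.82304, 1.91168) − 0.02·(-1.84, -2.176) = (0.85984, 1.9552)
E(0.85984, 1.9552) = 0.8563848192

0.8563848192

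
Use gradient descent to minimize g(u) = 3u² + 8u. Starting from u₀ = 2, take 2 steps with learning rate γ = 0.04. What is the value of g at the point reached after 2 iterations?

5.787392

g′(u) = 6u + 8
u₁ = 2 − 0.04·20 = 1.2
u₂ = 1.2 − 0.04·15.2 = 0.592
g(0.592) = 5.787392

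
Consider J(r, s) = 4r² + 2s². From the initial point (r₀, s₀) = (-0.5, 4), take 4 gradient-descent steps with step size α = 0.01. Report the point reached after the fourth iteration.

(-0.35819648, 3.39738624)

∇J = (8r, 4s)
(r₁, s₁) = (-0.5, 4) − 0.01·(-4, 16) = (-0.46, 3.84)
(r₂, s₂) = (-0.46, 3.84) − 0.01·(-3.68, 15.36) = (-0.4232, 3.6864)
(r₃, s₃) = (-0.4232, 3.6864) − 0.01·(-3.3856, 14.7456) = (-0.389344, 3.538944)
(r₄, s₄) = (-0.389344, 3.538944) − 0.01·(-3.114752, 14.155776) = (-0.35819648, 3.39738624)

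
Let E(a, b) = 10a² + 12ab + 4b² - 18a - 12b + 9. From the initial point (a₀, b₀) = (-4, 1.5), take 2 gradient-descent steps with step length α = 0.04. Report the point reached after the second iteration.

∇E = (20a + 12b - 18, 12a + 8b - 12)
(a₁, b₁) = (-4, 1.5) − 0.04·(-80, -48) = (-0.8, 3.42)
(a₂, b₂) = (-0.8, 3.42) − 0.04·(7.04, 5.76) = (-1.0816, 3.1896)

(-1.0816, 3.1896)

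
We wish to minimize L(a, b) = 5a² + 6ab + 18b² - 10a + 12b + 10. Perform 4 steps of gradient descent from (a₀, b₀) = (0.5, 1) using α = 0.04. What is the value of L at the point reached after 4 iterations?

∇L = (10a + 6b - 10, 6a + 36b + 12)
(a₁, b₁) = (0.5, 1) − 0.04·(1, 51) = (0.46, -1.04)
(a₂, b₂) = (0.46, -1.04) − 0.04·(-11.64, -22.68) = (0.9256, -0.1328)
(a₃, b₃) = (0.9256, -0.1328) − 0.04·(-1.5408, 12.7728) = (0.987232, -0.643712)
(a₄, b₄) = (0.987232, -0.643712) − 0.04·(-3.989952, -5.25024) = (1.14683008, -0.4337024)
L(1.14683008, -0.4337024) = 0.30482870521856

0.30482870521856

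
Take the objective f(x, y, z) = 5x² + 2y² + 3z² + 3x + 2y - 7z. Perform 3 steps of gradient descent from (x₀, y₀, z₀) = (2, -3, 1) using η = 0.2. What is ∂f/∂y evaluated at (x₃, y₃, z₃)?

-0.08

∇f = (10x + 3, 4y + 2, 6z - 7)
(x₁, y₁, z₁) = (2, -3, 1) − 0.2·(23, -10, -1) = (-2.6, -1, 1.2)
(x₂, y₂, z₂) = (-2.6, -1, 1.2) − 0.2·(-23, -2, 0.2) = (2, -0.6, 1.16)
(x₃, y₃, z₃) = (2, -0.6, 1.16) − 0.2·(23, -0.4, -0.04) = (-2.6, -0.52, 1.168)
∂f/∂y at (-2.6, -0.52, 1.168) = -0.08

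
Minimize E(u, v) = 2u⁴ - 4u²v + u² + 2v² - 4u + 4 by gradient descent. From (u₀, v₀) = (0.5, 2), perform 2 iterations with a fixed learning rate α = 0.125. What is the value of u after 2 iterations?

-1.578125

∇E = (8u³ - 8uv + 2u - 4, -4u² + 4v)
(u₁, v₁) = (0.5, 2) − 0.125·(-10, 7) = (1.75, 1.125)
(u₂, v₂) = (1.75, 1.125) − 0.125·(26.625, -7.75) = (-1.578125, 2.09375)
u = -1.578125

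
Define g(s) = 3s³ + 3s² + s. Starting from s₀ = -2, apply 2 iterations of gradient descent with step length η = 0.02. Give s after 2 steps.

-3.345

g′(s) = 9s² + 6s + 1
Step 1: g′(-2) = 25; s₁ = -2 − 0.02·25 = -2.5
Step 2: g′(-2.5) = 42.25; s₂ = -2.5 − 0.02·42.25 = -3.345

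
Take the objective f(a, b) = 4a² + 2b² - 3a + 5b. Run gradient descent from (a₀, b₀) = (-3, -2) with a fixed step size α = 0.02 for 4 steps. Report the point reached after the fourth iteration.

∇f = (8a - 3, 4b + 5)
Step 1: at (-3, -2), ∇f = (-27, -3) → (-3, -2) − 0.02·(-27, -3) = (-2.46, -1.94)
Step 2: at (-2.46, -1.94), ∇f = (-22.68, -2.76) → (-2.46, -1.94) − 0.02·(-22.68, -2.76) = (-2.0064, -1.8848)
Step 3: at (-2.0064, -1.8848), ∇f = (-19.0512, -2.5392) → (-2.0064, -1.8848) − 0.02·(-19.0512, -2.5392) = (-1.625376, -1.834016)
Step 4: at (-1.625376, -1.834016), ∇f = (-16.003008, -2.336064) → (-1.625376, -1.834016) − 0.02·(-16.003008, -2.336064) = (-1.30531584, -1.78729472)

(-1.30531584, -1.78729472)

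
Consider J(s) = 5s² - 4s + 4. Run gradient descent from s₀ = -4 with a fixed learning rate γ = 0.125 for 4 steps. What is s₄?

J′(s) = 10s - 4
Step 1: J′(-4) = -44; s₁ = -4 − 0.125·(-44) = 1.5
Step 2: J′(1.5) = 11; s₂ = 1.5 − 0.125·11 = 0.125
Step 3: J′(0.125) = -2.75; s₃ = 0.125 − 0.125·(-2.75) = 0.46875
Step 4: J′(0.46875) = 0.6875; s₄ = 0.46875 − 0.125·0.6875 = 0.3828125

0.3828125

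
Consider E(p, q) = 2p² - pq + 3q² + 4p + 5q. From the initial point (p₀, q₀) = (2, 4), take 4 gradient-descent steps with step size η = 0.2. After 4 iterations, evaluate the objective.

-5.12711168

∇E = (4p - q + 4, -p + 6q + 5)
Step 1: at (2, 4), ∇E = (8, 27) → (2, 4) − 0.2·(8, 27) = (0.4, -1.4)
Step 2: at (0.4, -1.4), ∇E = (7, -3.8) → (0.4, -1.4) − 0.2·(7, -3.8) = (-1, -0.64)
Step 3: at (-1, -0.64), ∇E = (0.64, 2.16) → (-1, -0.64) − 0.2·(0.64, 2.16) = (-1.128, -1.072)
Step 4: at (-1.128, -1.072), ∇E = (0.56, -0.304) → (-1.128, -1.072) − 0.2·(0.56, -0.304) = (-1.24, -1.0112)
E(-1.24, -1.0112) = -5.12711168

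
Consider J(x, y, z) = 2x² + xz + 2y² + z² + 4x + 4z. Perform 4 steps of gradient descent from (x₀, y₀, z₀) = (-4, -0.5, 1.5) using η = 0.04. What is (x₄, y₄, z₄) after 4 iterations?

(-2.6550784, -0.24893568, 0.98843136)

∇J = (4x + z + 4, 4y, x + 2z + 4)
(x₁, y₁, z₁) = (-4, -0.5, 1.5) − 0.04·(-10.5, -2, 3) = (-3.58, -0.42, 1.38)
(x₂, y₂, z₂) = (-3.58, -0.42, 1.38) − 0.04·(-8.94, -1.68, 3.18) = (-3.2224, -0.3528, 1.2528)
(x₃, y₃, z₃) = (-3.2224, -0.3528, 1.2528) − 0.04·(-7.6368, -1.4112, 3.2832) = (-2.916928, -0.296352, 1.121472)
(x₄, y₄, z₄) = (-2.916928, -0.296352, 1.121472) − 0.04·(-6.54624, -1.185408, 3.326016) = (-2.6550784, -0.24893568, 0.98843136)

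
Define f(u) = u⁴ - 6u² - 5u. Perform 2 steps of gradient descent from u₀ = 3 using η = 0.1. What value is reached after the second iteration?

12.6212

f′(u) = 4u³ - 12u - 5
Step 1: f′(3) = 67; u₁ = 3 − 0.1·67 = -3.7
Step 2: f′(-3.7) = -163.212; u₂ = -3.7 − 0.1·(-163.212) = 12.6212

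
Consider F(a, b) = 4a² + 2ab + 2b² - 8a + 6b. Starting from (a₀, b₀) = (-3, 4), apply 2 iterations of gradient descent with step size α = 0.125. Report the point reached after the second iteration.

∇F = (8a + 2b - 8, 2a + 4b + 6)
(a₁, b₁) = (-3, 4) − 0.125·(-24, 16) = (0, 2)
(a₂, b₂) = (0, 2) − 0.125·(-4, 14) = (0.5, 0.25)

(0.5, 0.25)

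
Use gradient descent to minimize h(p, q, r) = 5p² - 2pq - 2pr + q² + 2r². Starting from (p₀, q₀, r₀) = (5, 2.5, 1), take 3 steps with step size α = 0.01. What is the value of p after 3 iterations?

∇h = (10p - 2q - 2r, -2p + 2q, -2p + 4r)
(p₁, q₁, r₁) = (5, 2.5, 1) − 0.01·(43, -5, -6) = (4.57, 2.55, 1.06)
(p₂, q₂, r₂) = (4.57, 2.55, 1.06) − 0.01·(38.48, -4.04, -4.9) = (4.1852, 2.5904, 1.109)
(p₃, q₃, r₃) = (4.1852, 2.5904, 1.109) − 0.01·(34.4532, -3.1896, -3.9344) = (3.840668, 2.622296, 1.148344)
p = 3.840668

3.840668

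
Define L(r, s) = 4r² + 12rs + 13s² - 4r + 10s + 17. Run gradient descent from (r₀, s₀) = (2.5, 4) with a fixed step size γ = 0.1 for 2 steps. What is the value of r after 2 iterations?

∇L = (8r + 12s - 4, 12r + 26s + 10)
(r₁, s₁) = (2.5, 4) − 0.1·(64, 144) = (-3.9, -10.4)
(r₂, s₂) = (-3.9, -10.4) − 0.1·(-160, -307.2) = (12.1, 20.32)
r = 12.1

12.1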